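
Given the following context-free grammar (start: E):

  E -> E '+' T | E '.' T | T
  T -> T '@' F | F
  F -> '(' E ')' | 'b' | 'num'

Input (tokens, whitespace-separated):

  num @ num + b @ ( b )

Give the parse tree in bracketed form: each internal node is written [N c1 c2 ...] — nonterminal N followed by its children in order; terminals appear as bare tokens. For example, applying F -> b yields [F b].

E
E + T
T + T
T @ F + T
F @ F + T
num @ F + T
num @ num + T
num @ num + T @ F
num @ num + F @ F
num @ num + b @ F
num @ num + b @ ( E )
num @ num + b @ ( T )
num @ num + b @ ( F )
num @ num + b @ ( b )

[E [E [T [T [F num]] @ [F num]]] + [T [T [F b]] @ [F ( [E [T [F b]]] )]]]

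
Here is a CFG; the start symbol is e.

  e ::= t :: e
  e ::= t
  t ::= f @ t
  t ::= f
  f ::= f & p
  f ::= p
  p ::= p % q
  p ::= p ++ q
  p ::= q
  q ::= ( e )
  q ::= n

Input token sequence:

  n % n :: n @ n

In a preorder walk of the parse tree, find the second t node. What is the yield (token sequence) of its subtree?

[e [t [f [p [p [q n]] % [q n]]]] :: [e [t [f [p [q n]]] @ [t [f [p [q n]]]]]]]

n @ n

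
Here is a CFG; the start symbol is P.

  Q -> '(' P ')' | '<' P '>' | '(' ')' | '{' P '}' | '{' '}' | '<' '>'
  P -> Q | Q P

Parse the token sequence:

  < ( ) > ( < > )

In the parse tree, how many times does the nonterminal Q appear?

4

[P [Q < [P [Q ( )]] >] [P [Q ( [P [Q < >]] )]]]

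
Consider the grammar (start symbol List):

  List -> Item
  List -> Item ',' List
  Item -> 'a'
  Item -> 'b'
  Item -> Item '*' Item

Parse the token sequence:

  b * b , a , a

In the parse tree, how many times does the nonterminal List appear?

3

[List [Item [Item b] * [Item b]] , [List [Item a] , [List [Item a]]]]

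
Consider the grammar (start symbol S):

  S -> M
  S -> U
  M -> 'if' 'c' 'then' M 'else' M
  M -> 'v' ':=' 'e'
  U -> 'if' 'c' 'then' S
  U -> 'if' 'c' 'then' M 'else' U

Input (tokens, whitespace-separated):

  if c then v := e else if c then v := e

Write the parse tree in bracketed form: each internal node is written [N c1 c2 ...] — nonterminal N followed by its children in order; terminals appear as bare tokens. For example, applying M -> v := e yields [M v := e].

S
U
if c then M else U
if c then v := e else U
if c then v := e else if c then S
if c then v := e else if c then M
if c then v := e else if c then v := e

[S [U if c then [M v := e] else [U if c then [S [M v := e]]]]]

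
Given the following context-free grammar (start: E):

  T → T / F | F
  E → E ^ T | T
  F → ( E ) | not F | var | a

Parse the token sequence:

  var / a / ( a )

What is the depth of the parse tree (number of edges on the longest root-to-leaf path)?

[E [T [T [T [F var]] / [F a]] / [F ( [E [T [F a]]] )]]]

6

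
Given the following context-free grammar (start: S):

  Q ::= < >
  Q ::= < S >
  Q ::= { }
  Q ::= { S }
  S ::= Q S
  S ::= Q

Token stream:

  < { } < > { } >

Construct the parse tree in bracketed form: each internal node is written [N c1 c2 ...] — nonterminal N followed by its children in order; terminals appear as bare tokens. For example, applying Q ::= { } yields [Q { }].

S
Q
< S >
< Q S >
< { } S >
< { } Q S >
< { } < > S >
< { } < > Q >
< { } < > { } >

[S [Q < [S [Q { }] [S [Q < >] [S [Q { }]]]] >]]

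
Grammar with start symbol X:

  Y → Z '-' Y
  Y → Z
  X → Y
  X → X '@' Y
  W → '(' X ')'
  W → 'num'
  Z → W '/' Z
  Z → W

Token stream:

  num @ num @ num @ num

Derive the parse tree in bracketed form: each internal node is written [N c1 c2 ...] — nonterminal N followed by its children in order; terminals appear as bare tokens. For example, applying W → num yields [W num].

[X [X [X [X [Y [Z [W num]]]] @ [Y [Z [W num]]]] @ [Y [Z [W num]]]] @ [Y [Z [W num]]]]

X
X @ Y
X @ Y @ Y
X @ Y @ Y @ Y
Y @ Y @ Y @ Y
Z @ Y @ Y @ Y
W @ Y @ Y @ Y
num @ Y @ Y @ Y
num @ Z @ Y @ Y
num @ W @ Y @ Y
num @ num @ Y @ Y
num @ num @ Z @ Y
num @ num @ W @ Y
num @ num @ num @ Y
num @ num @ num @ Z
num @ num @ num @ W
num @ num @ num @ num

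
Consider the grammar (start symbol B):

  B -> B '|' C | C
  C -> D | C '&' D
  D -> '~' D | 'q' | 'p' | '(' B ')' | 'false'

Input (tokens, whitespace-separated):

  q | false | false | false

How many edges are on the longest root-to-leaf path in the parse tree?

[B [B [B [B [C [D q]]] | [C [D false]]] | [C [D false]]] | [C [D false]]]

6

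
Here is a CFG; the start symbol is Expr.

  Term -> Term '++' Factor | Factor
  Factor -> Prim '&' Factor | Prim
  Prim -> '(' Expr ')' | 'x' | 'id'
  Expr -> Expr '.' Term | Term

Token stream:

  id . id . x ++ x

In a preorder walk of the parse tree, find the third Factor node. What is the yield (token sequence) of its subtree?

[Expr [Expr [Expr [Term [Factor [Prim id]]]] . [Term [Factor [Prim id]]]] . [Term [Term [Factor [Prim x]]] ++ [Factor [Prim x]]]]

x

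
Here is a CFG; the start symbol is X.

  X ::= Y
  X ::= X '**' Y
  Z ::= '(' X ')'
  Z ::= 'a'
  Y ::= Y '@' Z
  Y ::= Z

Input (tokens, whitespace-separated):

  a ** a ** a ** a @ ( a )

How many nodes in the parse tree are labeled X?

5

[X [X [X [X [Y [Z a]]] ** [Y [Z a]]] ** [Y [Z a]]] ** [Y [Y [Z a]] @ [Z ( [X [Y [Z a]]] )]]]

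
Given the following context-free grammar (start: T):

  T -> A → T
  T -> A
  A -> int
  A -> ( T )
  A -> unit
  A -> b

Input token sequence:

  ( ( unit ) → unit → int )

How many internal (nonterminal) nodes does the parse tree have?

10

[T [A ( [T [A ( [T [A unit]] )] → [T [A unit] → [T [A int]]]] )]]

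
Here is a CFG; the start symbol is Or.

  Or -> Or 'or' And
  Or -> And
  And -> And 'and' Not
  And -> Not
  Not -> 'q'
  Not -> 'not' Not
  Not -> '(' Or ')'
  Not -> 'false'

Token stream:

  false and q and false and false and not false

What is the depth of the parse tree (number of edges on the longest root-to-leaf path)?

7

[Or [And [And [And [And [And [Not false]] and [Not q]] and [Not false]] and [Not false]] and [Not not [Not false]]]]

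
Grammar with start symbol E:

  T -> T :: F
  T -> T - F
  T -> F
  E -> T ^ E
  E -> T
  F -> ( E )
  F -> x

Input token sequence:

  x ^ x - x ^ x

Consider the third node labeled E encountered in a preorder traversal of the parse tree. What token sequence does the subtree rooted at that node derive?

x

[E [T [F x]] ^ [E [T [T [F x]] - [F x]] ^ [E [T [F x]]]]]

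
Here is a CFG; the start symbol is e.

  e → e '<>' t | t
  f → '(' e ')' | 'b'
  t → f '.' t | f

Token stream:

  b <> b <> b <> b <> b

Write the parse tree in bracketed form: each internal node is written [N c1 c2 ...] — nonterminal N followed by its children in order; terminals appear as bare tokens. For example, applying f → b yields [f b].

[e [e [e [e [e [t [f b]]] <> [t [f b]]] <> [t [f b]]] <> [t [f b]]] <> [t [f b]]]

e
e <> t
e <> t <> t
e <> t <> t <> t
e <> t <> t <> t <> t
t <> t <> t <> t <> t
f <> t <> t <> t <> t
b <> t <> t <> t <> t
b <> f <> t <> t <> t
b <> b <> t <> t <> t
b <> b <> f <> t <> t
b <> b <> b <> t <> t
b <> b <> b <> f <> t
b <> b <> b <> b <> t
b <> b <> b <> b <> f
b <> b <> b <> b <> b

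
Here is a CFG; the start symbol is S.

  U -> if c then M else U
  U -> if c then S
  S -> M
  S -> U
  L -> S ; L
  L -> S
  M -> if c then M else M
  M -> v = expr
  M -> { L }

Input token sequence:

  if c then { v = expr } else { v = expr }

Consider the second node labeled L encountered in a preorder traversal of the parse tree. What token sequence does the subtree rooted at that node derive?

v = expr

[S [M if c then [M { [L [S [M v = expr]]] }] else [M { [L [S [M v = expr]]] }]]]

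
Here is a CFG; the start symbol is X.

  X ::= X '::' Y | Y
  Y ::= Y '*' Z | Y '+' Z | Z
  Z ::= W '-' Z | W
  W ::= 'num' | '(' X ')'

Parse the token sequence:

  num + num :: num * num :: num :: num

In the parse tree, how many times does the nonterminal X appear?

4

[X [X [X [X [Y [Y [Z [W num]]] + [Z [W num]]]] :: [Y [Y [Z [W num]]] * [Z [W num]]]] :: [Y [Z [W num]]]] :: [Y [Z [W num]]]]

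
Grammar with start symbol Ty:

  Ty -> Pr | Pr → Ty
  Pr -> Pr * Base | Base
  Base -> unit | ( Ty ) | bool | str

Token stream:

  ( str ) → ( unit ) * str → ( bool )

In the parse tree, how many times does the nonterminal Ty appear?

6

[Ty [Pr [Base ( [Ty [Pr [Base str]]] )]] → [Ty [Pr [Pr [Base ( [Ty [Pr [Base unit]]] )]] * [Base str]] → [Ty [Pr [Base ( [Ty [Pr [Base bool]]] )]]]]]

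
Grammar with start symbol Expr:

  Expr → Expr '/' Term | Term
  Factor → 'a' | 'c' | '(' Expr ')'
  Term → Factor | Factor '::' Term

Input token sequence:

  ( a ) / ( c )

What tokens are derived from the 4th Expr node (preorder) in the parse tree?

c

[Expr [Expr [Term [Factor ( [Expr [Term [Factor a]]] )]]] / [Term [Factor ( [Expr [Term [Factor c]]] )]]]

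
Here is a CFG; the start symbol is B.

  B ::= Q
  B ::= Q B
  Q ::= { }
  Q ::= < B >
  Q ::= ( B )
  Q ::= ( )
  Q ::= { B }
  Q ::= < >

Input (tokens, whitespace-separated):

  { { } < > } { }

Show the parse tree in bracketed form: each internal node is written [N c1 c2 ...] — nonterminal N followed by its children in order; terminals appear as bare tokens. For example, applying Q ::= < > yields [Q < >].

B
Q B
{ B } B
{ Q B } B
{ { } B } B
{ { } Q } B
{ { } < > } B
{ { } < > } Q
{ { } < > } { }

[B [Q { [B [Q { }] [B [Q < >]]] }] [B [Q { }]]]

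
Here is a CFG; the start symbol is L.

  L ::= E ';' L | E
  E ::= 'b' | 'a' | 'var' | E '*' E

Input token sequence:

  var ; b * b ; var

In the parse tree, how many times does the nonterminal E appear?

5

[L [E var] ; [L [E [E b] * [E b]] ; [L [E var]]]]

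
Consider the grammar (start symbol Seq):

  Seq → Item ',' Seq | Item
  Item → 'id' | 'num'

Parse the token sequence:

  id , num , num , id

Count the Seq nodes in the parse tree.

4

[Seq [Item id] , [Seq [Item num] , [Seq [Item num] , [Seq [Item id]]]]]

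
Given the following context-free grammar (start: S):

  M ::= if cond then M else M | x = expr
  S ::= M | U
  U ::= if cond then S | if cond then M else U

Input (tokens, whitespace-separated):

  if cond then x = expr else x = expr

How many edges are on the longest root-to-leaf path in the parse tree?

3

[S [M if cond then [M x = expr] else [M x = expr]]]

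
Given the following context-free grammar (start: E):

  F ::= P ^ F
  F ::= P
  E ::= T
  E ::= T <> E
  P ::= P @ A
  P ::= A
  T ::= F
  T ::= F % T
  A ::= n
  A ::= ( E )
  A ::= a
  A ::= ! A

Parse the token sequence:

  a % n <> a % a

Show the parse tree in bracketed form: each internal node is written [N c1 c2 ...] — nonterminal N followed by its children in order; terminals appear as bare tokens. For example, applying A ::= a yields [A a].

[E [T [F [P [A a]]] % [T [F [P [A n]]]]] <> [E [T [F [P [A a]]] % [T [F [P [A a]]]]]]]

E
T <> E
F % T <> E
P % T <> E
A % T <> E
a % T <> E
a % F <> E
a % P <> E
a % A <> E
a % n <> E
a % n <> T
a % n <> F % T
a % n <> P % T
a % n <> A % T
a % n <> a % T
a % n <> a % F
a % n <> a % P
a % n <> a % A
a % n <> a % a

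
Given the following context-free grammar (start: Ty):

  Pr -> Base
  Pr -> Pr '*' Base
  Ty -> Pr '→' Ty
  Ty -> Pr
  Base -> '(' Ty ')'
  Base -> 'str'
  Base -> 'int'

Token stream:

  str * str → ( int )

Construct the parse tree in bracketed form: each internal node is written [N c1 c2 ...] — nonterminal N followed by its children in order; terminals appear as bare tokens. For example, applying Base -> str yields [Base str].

Ty
Pr → Ty
Pr * Base → Ty
Base * Base → Ty
str * Base → Ty
str * str → Ty
str * str → Pr
str * str → Base
str * str → ( Ty )
str * str → ( Pr )
str * str → ( Base )
str * str → ( int )

[Ty [Pr [Pr [Base str]] * [Base str]] → [Ty [Pr [Base ( [Ty [Pr [Base int]]] )]]]]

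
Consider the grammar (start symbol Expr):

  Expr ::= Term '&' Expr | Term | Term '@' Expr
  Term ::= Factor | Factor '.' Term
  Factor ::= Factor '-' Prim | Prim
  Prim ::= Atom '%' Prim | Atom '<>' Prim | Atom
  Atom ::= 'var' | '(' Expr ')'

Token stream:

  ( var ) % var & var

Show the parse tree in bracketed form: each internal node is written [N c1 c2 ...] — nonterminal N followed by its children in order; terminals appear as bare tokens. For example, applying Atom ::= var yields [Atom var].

Expr
Term & Expr
Factor & Expr
Prim & Expr
Atom % Prim & Expr
( Expr ) % Prim & Expr
( Term ) % Prim & Expr
( Factor ) % Prim & Expr
( Prim ) % Prim & Expr
( Atom ) % Prim & Expr
( var ) % Prim & Expr
( var ) % Atom & Expr
( var ) % var & Expr
( var ) % var & Term
( var ) % var & Factor
( var ) % var & Prim
( var ) % var & Atom
( var ) % var & var

[Expr [Term [Factor [Prim [Atom ( [Expr [Term [Factor [Prim [Atom var]]]]] )] % [Prim [Atom var]]]]] & [Expr [Term [Factor [Prim [Atom var]]]]]]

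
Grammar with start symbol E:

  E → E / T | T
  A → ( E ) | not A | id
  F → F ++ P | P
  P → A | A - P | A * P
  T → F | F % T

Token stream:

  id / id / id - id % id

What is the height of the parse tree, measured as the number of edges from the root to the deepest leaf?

[E [E [E [T [F [P [A id]]]]] / [T [F [P [A id]]]]] / [T [F [P [A id] - [P [A id]]]] % [T [F [P [A id]]]]]]

7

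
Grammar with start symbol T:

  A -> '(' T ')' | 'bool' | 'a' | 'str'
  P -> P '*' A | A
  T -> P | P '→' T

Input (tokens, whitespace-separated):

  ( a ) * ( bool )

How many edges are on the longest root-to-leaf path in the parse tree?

[T [P [P [A ( [T [P [A a]]] )]] * [A ( [T [P [A bool]]] )]]]

7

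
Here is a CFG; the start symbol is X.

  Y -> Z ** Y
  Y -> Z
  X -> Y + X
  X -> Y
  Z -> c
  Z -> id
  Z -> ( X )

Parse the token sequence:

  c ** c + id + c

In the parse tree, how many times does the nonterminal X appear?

3

[X [Y [Z c] ** [Y [Z c]]] + [X [Y [Z id]] + [X [Y [Z c]]]]]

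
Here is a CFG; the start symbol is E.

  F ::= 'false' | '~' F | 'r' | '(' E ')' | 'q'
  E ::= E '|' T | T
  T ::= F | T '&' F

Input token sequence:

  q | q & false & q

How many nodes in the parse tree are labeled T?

[E [E [T [F q]]] | [T [T [T [F q]] & [F false]] & [F q]]]

4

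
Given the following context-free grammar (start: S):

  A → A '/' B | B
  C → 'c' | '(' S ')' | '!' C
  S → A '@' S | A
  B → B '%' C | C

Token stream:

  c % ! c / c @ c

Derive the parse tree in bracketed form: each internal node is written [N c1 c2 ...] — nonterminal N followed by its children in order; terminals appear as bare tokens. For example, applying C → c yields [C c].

S
A @ S
A / B @ S
B / B @ S
B % C / B @ S
C % C / B @ S
c % C / B @ S
c % ! C / B @ S
c % ! c / B @ S
c % ! c / C @ S
c % ! c / c @ S
c % ! c / c @ A
c % ! c / c @ B
c % ! c / c @ C
c % ! c / c @ c

[S [A [A [B [B [C c]] % [C ! [C c]]]] / [B [C c]]] @ [S [A [B [C c]]]]]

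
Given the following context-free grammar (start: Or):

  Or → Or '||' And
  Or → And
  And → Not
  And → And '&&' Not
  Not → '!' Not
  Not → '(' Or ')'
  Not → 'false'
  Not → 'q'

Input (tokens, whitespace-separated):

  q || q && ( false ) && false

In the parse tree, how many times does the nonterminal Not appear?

5

[Or [Or [And [Not q]]] || [And [And [And [Not q]] && [Not ( [Or [And [Not false]]] )]] && [Not false]]]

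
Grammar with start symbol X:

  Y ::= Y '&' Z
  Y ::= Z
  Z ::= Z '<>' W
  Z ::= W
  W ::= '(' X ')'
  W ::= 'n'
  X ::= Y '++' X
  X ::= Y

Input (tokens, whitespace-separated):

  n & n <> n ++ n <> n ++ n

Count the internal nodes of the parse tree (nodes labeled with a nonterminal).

[X [Y [Y [Z [W n]]] & [Z [Z [W n]] <> [W n]]] ++ [X [Y [Z [Z [W n]] <> [W n]]] ++ [X [Y [Z [W n]]]]]]

19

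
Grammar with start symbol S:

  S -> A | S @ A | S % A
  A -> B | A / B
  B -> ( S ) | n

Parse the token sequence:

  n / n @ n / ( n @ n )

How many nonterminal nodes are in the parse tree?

[S [S [A [A [B n]] / [B n]]] @ [A [A [B n]] / [B ( [S [S [A [B n]]] @ [A [B n]]] )]]]

16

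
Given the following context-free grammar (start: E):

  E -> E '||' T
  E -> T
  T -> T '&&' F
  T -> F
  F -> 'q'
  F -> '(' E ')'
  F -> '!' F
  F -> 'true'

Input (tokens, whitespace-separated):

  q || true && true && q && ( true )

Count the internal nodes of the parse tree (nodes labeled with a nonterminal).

[E [E [T [F q]]] || [T [T [T [T [F true]] && [F true]] && [F q]] && [F ( [E [T [F true]]] )]]]

15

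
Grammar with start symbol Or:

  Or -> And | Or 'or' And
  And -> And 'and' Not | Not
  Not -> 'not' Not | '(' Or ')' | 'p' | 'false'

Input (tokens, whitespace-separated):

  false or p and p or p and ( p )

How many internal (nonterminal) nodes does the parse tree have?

16

[Or [Or [Or [And [Not false]]] or [And [And [Not p]] and [Not p]]] or [And [And [Not p]] and [Not ( [Or [And [Not p]]] )]]]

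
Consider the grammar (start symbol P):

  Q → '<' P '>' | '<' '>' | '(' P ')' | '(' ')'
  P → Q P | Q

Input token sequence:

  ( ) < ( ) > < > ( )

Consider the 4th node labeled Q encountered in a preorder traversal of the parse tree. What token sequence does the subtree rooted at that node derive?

[P [Q ( )] [P [Q < [P [Q ( )]] >] [P [Q < >] [P [Q ( )]]]]]

< >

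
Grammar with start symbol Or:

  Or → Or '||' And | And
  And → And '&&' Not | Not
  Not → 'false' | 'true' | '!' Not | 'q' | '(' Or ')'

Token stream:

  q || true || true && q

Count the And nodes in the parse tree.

4

[Or [Or [Or [And [Not q]]] || [And [Not true]]] || [And [And [Not true]] && [Not q]]]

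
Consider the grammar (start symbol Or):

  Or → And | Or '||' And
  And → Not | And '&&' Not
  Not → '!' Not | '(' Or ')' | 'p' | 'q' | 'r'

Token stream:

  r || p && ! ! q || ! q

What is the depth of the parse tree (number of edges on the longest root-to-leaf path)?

[Or [Or [Or [And [Not r]]] || [And [And [Not p]] && [Not ! [Not ! [Not q]]]]] || [And [Not ! [Not q]]]]

6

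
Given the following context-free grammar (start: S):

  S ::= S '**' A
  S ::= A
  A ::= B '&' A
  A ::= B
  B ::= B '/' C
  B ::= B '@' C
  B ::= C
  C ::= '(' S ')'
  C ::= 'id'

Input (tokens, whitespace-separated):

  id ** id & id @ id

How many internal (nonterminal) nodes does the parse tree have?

[S [S [A [B [C id]]]] ** [A [B [C id]] & [A [B [B [C id]] @ [C id]]]]]

13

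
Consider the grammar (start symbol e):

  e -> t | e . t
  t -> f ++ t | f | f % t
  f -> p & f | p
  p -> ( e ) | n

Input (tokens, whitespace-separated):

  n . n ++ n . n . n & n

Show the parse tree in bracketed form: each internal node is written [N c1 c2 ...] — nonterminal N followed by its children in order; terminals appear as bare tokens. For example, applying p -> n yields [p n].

[e [e [e [e [t [f [p n]]]] . [t [f [p n]] ++ [t [f [p n]]]]] . [t [f [p n]]]] . [t [f [p n] & [f [p n]]]]]

e
e . t
e . t . t
e . t . t . t
t . t . t . t
f . t . t . t
p . t . t . t
n . t . t . t
n . f ++ t . t . t
n . p ++ t . t . t
n . n ++ t . t . t
n . n ++ f . t . t
n . n ++ p . t . t
n . n ++ n . t . t
n . n ++ n . f . t
n . n ++ n . p . t
n . n ++ n . n . t
n . n ++ n . n . f
n . n ++ n . n . p & f
n . n ++ n . n . n & f
n . n ++ n . n . n & p
n . n ++ n . n . n & n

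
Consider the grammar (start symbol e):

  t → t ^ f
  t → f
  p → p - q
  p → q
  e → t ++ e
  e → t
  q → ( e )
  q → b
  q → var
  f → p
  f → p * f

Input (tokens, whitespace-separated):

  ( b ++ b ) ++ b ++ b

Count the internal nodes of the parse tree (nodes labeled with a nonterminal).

[e [t [f [p [q ( [e [t [f [p [q b]]]] ++ [e [t [f [p [q b]]]]]] )]]]] ++ [e [t [f [p [q b]]]] ++ [e [t [f [p [q b]]]]]]]

25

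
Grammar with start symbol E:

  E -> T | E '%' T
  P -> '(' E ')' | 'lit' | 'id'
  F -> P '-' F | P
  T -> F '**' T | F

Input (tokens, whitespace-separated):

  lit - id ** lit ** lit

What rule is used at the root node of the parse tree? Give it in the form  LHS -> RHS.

E -> T

[E [T [F [P lit] - [F [P id]]] ** [T [F [P lit]] ** [T [F [P lit]]]]]]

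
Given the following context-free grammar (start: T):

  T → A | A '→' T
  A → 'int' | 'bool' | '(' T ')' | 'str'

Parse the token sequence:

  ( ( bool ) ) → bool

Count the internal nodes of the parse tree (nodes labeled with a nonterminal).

8

[T [A ( [T [A ( [T [A bool]] )]] )] → [T [A bool]]]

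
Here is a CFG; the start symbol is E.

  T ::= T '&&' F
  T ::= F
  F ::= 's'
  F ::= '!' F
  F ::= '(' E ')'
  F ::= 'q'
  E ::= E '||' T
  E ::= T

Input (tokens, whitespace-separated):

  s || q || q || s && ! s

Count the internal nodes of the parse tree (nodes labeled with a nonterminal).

15

[E [E [E [E [T [F s]]] || [T [F q]]] || [T [F q]]] || [T [T [F s]] && [F ! [F s]]]]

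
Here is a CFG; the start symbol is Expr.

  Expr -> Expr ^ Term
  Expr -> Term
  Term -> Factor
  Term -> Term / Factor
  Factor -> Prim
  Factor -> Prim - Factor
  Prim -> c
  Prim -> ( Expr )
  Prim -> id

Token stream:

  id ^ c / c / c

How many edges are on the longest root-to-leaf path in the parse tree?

6

[Expr [Expr [Term [Factor [Prim id]]]] ^ [Term [Term [Term [Factor [Prim c]]] / [Factor [Prim c]]] / [Factor [Prim c]]]]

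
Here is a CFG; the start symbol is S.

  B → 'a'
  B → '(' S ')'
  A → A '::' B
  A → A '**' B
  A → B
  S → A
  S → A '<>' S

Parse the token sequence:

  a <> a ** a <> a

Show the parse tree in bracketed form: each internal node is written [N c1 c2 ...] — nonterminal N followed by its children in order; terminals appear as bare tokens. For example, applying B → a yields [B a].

[S [A [B a]] <> [S [A [A [B a]] ** [B a]] <> [S [A [B a]]]]]

S
A <> S
B <> S
a <> S
a <> A <> S
a <> A ** B <> S
a <> B ** B <> S
a <> a ** B <> S
a <> a ** a <> S
a <> a ** a <> A
a <> a ** a <> B
a <> a ** a <> a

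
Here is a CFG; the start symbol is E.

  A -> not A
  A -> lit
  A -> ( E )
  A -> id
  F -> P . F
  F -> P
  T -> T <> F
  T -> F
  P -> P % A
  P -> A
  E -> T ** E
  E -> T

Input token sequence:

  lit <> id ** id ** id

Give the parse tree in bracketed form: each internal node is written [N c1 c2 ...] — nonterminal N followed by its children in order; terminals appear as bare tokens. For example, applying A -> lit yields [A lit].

E
T ** E
T <> F ** E
F <> F ** E
P <> F ** E
A <> F ** E
lit <> F ** E
lit <> P ** E
lit <> A ** E
lit <> id ** E
lit <> id ** T ** E
lit <> id ** F ** E
lit <> id ** P ** E
lit <> id ** A ** E
lit <> id ** id ** E
lit <> id ** id ** T
lit <> id ** id ** F
lit <> id ** id ** P
lit <> id ** id ** A
lit <> id ** id ** id

[E [T [T [F [P [A lit]]]] <> [F [P [A id]]]] ** [E [T [F [P [A id]]]] ** [E [T [F [P [A id]]]]]]]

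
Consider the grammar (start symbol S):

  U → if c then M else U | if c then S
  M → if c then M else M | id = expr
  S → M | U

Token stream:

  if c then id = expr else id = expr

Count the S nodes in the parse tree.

[S [M if c then [M id = expr] else [M id = expr]]]

1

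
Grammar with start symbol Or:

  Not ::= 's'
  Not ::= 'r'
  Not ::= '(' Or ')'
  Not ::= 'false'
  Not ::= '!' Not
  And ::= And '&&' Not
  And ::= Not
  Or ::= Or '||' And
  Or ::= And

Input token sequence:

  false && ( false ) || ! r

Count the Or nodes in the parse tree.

3

[Or [Or [And [And [Not false]] && [Not ( [Or [And [Not false]]] )]]] || [And [Not ! [Not r]]]]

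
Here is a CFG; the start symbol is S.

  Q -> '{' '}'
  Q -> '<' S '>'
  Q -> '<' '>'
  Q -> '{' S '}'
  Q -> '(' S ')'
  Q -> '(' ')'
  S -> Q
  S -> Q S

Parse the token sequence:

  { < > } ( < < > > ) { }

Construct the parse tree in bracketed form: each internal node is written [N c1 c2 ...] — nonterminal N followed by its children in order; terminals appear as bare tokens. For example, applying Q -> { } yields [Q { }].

[S [Q { [S [Q < >]] }] [S [Q ( [S [Q < [S [Q < >]] >]] )] [S [Q { }]]]]

S
Q S
{ S } S
{ Q } S
{ < > } S
{ < > } Q S
{ < > } ( S ) S
{ < > } ( Q ) S
{ < > } ( < S > ) S
{ < > } ( < Q > ) S
{ < > } ( < < > > ) S
{ < > } ( < < > > ) Q
{ < > } ( < < > > ) { }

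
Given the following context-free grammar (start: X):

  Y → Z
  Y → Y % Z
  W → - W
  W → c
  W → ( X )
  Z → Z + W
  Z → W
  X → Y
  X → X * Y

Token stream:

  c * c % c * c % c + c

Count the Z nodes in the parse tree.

6

[X [X [X [Y [Z [W c]]]] * [Y [Y [Z [W c]]] % [Z [W c]]]] * [Y [Y [Z [W c]]] % [Z [Z [W c]] + [W c]]]]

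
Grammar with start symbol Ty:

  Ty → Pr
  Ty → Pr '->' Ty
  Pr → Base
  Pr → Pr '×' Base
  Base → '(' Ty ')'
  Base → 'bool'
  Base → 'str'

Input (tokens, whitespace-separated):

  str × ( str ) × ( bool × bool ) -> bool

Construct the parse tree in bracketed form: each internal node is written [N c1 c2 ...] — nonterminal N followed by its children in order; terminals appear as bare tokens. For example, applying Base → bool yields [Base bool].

Ty
Pr -> Ty
Pr × Base -> Ty
Pr × Base × Base -> Ty
Base × Base × Base -> Ty
str × Base × Base -> Ty
str × ( Ty ) × Base -> Ty
str × ( Pr ) × Base -> Ty
str × ( Base ) × Base -> Ty
str × ( str ) × Base -> Ty
str × ( str ) × ( Ty ) -> Ty
str × ( str ) × ( Pr ) -> Ty
str × ( str ) × ( Pr × Base ) -> Ty
str × ( str ) × ( Base × Base ) -> Ty
str × ( str ) × ( bool × Base ) -> Ty
str × ( str ) × ( bool × bool ) -> Ty
str × ( str ) × ( bool × bool ) -> Pr
str × ( str ) × ( bool × bool ) -> Base
str × ( str ) × ( bool × bool ) -> bool

[Ty [Pr [Pr [Pr [Base str]] × [Base ( [Ty [Pr [Base str]]] )]] × [Base ( [Ty [Pr [Pr [Base bool]] × [Base bool]]] )]] -> [Ty [Pr [Base bool]]]]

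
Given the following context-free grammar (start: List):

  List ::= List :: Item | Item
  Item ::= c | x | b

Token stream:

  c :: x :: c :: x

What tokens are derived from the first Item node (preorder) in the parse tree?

c

[List [List [List [List [Item c]] :: [Item x]] :: [Item c]] :: [Item x]]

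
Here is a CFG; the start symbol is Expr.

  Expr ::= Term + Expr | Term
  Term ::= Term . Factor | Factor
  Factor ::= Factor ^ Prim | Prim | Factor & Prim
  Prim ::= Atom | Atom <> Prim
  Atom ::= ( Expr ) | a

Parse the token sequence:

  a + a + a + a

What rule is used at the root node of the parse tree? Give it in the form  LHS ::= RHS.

Expr ::= Term + Expr

[Expr [Term [Factor [Prim [Atom a]]]] + [Expr [Term [Factor [Prim [Atom a]]]] + [Expr [Term [Factor [Prim [Atom a]]]] + [Expr [Term [Factor [Prim [Atom a]]]]]]]]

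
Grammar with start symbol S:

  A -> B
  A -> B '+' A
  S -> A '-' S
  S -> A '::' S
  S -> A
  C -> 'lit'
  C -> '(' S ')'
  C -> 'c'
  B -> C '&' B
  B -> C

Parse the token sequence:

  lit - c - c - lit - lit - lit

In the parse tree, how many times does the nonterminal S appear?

6

[S [A [B [C lit]]] - [S [A [B [C c]]] - [S [A [B [C c]]] - [S [A [B [C lit]]] - [S [A [B [C lit]]] - [S [A [B [C lit]]]]]]]]]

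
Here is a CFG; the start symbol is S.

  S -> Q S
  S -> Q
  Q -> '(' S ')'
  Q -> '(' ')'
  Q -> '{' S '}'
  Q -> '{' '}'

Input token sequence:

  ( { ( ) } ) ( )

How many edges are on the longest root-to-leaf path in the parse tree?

[S [Q ( [S [Q { [S [Q ( )]] }]] )] [S [Q ( )]]]

6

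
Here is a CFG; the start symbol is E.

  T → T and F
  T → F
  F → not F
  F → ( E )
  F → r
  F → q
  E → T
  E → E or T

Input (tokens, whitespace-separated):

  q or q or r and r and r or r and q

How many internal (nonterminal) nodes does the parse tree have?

18

[E [E [E [E [T [F q]]] or [T [F q]]] or [T [T [T [F r]] and [F r]] and [F r]]] or [T [T [F r]] and [F q]]]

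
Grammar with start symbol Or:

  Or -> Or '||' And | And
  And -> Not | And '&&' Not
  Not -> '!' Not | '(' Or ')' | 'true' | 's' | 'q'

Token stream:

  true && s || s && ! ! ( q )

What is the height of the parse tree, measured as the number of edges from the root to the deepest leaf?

[Or [Or [And [And [Not true]] && [Not s]]] || [And [And [Not s]] && [Not ! [Not ! [Not ( [Or [And [Not q]]] )]]]]]

8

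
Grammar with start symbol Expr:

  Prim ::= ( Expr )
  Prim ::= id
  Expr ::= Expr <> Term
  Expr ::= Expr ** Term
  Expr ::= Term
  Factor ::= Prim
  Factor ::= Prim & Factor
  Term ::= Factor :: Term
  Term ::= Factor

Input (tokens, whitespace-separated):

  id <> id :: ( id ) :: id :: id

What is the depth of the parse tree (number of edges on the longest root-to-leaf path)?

[Expr [Expr [Term [Factor [Prim id]]]] <> [Term [Factor [Prim id]] :: [Term [Factor [Prim ( [Expr [Term [Factor [Prim id]]]] )]] :: [Term [Factor [Prim id]] :: [Term [Factor [Prim id]]]]]]]

9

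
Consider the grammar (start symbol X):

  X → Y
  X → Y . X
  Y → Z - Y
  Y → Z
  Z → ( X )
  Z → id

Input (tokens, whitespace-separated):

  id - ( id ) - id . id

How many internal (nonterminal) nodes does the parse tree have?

13

[X [Y [Z id] - [Y [Z ( [X [Y [Z id]]] )] - [Y [Z id]]]] . [X [Y [Z id]]]]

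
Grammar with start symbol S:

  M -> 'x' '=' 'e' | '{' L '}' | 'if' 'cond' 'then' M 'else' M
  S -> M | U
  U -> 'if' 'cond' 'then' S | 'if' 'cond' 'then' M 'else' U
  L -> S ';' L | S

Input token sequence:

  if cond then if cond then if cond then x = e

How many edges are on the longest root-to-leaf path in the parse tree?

[S [U if cond then [S [U if cond then [S [U if cond then [S [M x = e]]]]]]]]

8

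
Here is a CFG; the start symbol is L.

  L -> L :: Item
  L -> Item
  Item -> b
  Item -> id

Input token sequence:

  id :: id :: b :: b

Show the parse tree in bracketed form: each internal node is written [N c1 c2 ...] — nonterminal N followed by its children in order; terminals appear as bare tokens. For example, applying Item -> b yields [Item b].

L
L :: Item
L :: Item :: Item
L :: Item :: Item :: Item
Item :: Item :: Item :: Item
id :: Item :: Item :: Item
id :: id :: Item :: Item
id :: id :: b :: Item
id :: id :: b :: b

[L [L [L [L [Item id]] :: [Item id]] :: [Item b]] :: [Item b]]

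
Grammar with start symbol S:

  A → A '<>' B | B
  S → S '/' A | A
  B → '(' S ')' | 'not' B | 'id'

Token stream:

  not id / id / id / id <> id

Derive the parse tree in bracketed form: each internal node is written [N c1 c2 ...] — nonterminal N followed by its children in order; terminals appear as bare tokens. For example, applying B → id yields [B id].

[S [S [S [S [A [B not [B id]]]] / [A [B id]]] / [A [B id]]] / [A [A [B id]] <> [B id]]]

S
S / A
S / A / A
S / A / A / A
A / A / A / A
B / A / A / A
not B / A / A / A
not id / A / A / A
not id / B / A / A
not id / id / A / A
not id / id / B / A
not id / id / id / A
not id / id / id / A <> B
not id / id / id / B <> B
not id / id / id / id <> B
not id / id / id / id <> id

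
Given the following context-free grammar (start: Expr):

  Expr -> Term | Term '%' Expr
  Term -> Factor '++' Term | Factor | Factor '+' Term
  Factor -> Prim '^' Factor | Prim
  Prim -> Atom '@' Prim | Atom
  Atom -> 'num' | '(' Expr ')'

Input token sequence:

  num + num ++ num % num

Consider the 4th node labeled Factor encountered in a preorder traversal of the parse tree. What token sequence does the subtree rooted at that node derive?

[Expr [Term [Factor [Prim [Atom num]]] + [Term [Factor [Prim [Atom num]]] ++ [Term [Factor [Prim [Atom num]]]]]] % [Expr [Term [Factor [Prim [Atom num]]]]]]

num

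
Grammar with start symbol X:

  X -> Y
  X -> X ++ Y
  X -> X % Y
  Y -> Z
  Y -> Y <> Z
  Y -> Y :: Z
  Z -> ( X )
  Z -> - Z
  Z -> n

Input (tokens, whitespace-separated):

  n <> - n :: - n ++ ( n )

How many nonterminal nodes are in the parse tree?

15

[X [X [Y [Y [Y [Z n]] <> [Z - [Z n]]] :: [Z - [Z n]]]] ++ [Y [Z ( [X [Y [Z n]]] )]]]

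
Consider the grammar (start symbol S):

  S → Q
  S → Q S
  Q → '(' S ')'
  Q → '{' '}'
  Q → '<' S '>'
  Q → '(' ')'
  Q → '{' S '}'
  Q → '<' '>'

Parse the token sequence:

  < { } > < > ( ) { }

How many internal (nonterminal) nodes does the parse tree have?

10

[S [Q < [S [Q { }]] >] [S [Q < >] [S [Q ( )] [S [Q { }]]]]]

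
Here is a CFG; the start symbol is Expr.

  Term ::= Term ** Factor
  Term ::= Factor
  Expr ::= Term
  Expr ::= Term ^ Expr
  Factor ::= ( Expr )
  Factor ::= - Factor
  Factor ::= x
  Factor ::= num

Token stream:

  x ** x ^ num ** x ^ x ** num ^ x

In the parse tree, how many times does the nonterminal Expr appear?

[Expr [Term [Term [Factor x]] ** [Factor x]] ^ [Expr [Term [Term [Factor num]] ** [Factor x]] ^ [Expr [Term [Term [Factor x]] ** [Factor num]] ^ [Expr [Term [Factor x]]]]]]

4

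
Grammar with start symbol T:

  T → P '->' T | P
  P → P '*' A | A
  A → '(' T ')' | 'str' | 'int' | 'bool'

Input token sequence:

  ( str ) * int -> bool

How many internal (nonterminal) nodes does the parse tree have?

11

[T [P [P [A ( [T [P [A str]]] )]] * [A int]] -> [T [P [A bool]]]]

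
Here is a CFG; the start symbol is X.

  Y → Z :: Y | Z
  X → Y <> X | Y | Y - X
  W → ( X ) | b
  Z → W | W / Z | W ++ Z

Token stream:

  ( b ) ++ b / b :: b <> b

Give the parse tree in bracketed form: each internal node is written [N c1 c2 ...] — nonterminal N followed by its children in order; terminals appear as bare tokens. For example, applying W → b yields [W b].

[X [Y [Z [W ( [X [Y [Z [W b]]]] )] ++ [Z [W b] / [Z [W b]]]] :: [Y [Z [W b]]]] <> [X [Y [Z [W b]]]]]

X
Y <> X
Z :: Y <> X
W ++ Z :: Y <> X
( X ) ++ Z :: Y <> X
( Y ) ++ Z :: Y <> X
( Z ) ++ Z :: Y <> X
( W ) ++ Z :: Y <> X
( b ) ++ Z :: Y <> X
( b ) ++ W / Z :: Y <> X
( b ) ++ b / Z :: Y <> X
( b ) ++ b / W :: Y <> X
( b ) ++ b / b :: Y <> X
( b ) ++ b / b :: Z <> X
( b ) ++ b / b :: W <> X
( b ) ++ b / b :: b <> X
( b ) ++ b / b :: b <> Y
( b ) ++ b / b :: b <> Z
( b ) ++ b / b :: b <> W
( b ) ++ b / b :: b <> b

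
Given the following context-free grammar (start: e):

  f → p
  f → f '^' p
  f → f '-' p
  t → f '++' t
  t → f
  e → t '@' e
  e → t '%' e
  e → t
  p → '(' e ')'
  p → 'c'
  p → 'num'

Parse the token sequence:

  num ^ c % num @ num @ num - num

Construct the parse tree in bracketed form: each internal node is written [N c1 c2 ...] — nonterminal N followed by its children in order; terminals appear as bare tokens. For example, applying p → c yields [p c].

e
t % e
f % e
f ^ p % e
p ^ p % e
num ^ p % e
num ^ c % e
num ^ c % t @ e
num ^ c % f @ e
num ^ c % p @ e
num ^ c % num @ e
num ^ c % num @ t @ e
num ^ c % num @ f @ e
num ^ c % num @ p @ e
num ^ c % num @ num @ e
num ^ c % num @ num @ t
num ^ c % num @ num @ f
num ^ c % num @ num @ f - p
num ^ c % num @ num @ p - p
num ^ c % num @ num @ num - p
num ^ c % num @ num @ num - num

[e [t [f [f [p num]] ^ [p c]]] % [e [t [f [p num]]] @ [e [t [f [p num]]] @ [e [t [f [f [p num]] - [p num]]]]]]]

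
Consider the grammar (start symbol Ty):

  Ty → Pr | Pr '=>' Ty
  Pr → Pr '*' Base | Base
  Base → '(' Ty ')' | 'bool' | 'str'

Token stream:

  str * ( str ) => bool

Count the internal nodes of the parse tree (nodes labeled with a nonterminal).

[Ty [Pr [Pr [Base str]] * [Base ( [Ty [Pr [Base str]]] )]] => [Ty [Pr [Base bool]]]]

11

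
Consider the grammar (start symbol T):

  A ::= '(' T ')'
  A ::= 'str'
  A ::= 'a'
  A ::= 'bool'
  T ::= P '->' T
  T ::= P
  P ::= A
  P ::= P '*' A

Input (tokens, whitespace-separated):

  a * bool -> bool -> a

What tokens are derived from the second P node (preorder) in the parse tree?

[T [P [P [A a]] * [A bool]] -> [T [P [A bool]] -> [T [P [A a]]]]]

a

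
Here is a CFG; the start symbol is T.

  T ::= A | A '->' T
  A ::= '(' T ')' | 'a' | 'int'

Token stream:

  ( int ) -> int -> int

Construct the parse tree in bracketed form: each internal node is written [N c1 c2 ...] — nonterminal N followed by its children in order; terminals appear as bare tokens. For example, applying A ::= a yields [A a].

T
A -> T
( T ) -> T
( A ) -> T
( int ) -> T
( int ) -> A -> T
( int ) -> int -> T
( int ) -> int -> A
( int ) -> int -> int

[T [A ( [T [A int]] )] -> [T [A int] -> [T [A int]]]]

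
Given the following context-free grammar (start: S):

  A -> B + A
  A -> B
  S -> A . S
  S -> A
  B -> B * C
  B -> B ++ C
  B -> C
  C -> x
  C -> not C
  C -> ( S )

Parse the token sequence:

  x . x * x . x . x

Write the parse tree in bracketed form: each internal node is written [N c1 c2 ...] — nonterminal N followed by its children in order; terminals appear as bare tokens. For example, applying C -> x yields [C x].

S
A . S
B . S
C . S
x . S
x . A . S
x . B . S
x . B * C . S
x . C * C . S
x . x * C . S
x . x * x . S
x . x * x . A . S
x . x * x . B . S
x . x * x . C . S
x . x * x . x . S
x . x * x . x . A
x . x * x . x . B
x . x * x . x . C
x . x * x . x . x

[S [A [B [C x]]] . [S [A [B [B [C x]] * [C x]]] . [S [A [B [C x]]] . [S [A [B [C x]]]]]]]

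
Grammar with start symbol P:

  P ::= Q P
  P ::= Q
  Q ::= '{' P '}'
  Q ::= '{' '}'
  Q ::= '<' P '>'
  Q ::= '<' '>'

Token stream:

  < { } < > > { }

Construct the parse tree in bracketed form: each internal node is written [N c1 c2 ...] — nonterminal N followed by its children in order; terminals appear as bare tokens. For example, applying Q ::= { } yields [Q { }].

P
Q P
< P > P
< Q P > P
< { } P > P
< { } Q > P
< { } < > > P
< { } < > > Q
< { } < > > { }

[P [Q < [P [Q { }] [P [Q < >]]] >] [P [Q { }]]]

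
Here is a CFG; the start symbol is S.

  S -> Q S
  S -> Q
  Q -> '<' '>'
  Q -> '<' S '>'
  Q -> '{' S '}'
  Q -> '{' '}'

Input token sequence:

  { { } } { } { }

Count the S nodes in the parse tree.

4

[S [Q { [S [Q { }]] }] [S [Q { }] [S [Q { }]]]]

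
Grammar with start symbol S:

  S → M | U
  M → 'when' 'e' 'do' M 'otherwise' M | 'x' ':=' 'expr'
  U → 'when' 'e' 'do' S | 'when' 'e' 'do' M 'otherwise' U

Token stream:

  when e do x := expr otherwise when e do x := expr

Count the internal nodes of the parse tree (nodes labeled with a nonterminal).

6

[S [U when e do [M x := expr] otherwise [U when e do [S [M x := expr]]]]]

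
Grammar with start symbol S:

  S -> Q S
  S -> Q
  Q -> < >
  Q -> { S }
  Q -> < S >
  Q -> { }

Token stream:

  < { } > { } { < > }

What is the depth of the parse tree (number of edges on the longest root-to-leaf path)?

[S [Q < [S [Q { }]] >] [S [Q { }] [S [Q { [S [Q < >]] }]]]]

6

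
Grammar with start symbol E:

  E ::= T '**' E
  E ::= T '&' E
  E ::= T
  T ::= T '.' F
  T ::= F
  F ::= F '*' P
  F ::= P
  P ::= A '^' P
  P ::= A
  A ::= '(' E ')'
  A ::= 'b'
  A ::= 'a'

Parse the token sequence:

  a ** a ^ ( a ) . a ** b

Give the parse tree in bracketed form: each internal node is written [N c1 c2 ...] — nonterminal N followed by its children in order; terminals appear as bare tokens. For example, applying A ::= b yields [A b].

[E [T [F [P [A a]]]] ** [E [T [T [F [P [A a] ^ [P [A ( [E [T [F [P [A a]]]]] )]]]]] . [F [P [A a]]]] ** [E [T [F [P [A b]]]]]]]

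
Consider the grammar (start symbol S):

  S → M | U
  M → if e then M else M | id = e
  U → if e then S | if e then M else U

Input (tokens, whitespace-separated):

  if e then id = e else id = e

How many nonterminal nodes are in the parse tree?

[S [M if e then [M id = e] else [M id = e]]]

4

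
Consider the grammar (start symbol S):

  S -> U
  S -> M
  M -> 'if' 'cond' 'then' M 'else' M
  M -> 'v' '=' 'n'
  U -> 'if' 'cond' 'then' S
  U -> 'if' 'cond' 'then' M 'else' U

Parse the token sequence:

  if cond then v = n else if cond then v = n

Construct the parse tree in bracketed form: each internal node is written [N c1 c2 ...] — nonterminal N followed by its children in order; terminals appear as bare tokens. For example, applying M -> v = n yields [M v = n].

[S [U if cond then [M v = n] else [U if cond then [S [M v = n]]]]]

S
U
if cond then M else U
if cond then v = n else U
if cond then v = n else if cond then S
if cond then v = n else if cond then M
if cond then v = n else if cond then v = n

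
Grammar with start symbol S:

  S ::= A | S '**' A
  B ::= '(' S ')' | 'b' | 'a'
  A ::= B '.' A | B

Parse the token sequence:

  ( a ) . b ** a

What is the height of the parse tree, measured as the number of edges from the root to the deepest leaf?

[S [S [A [B ( [S [A [B a]]] )] . [A [B b]]]] ** [A [B a]]]

7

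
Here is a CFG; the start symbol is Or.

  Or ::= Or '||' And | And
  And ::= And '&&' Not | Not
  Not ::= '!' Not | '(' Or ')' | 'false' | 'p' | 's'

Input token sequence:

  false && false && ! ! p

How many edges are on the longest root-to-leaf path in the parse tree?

5

[Or [And [And [And [Not false]] && [Not false]] && [Not ! [Not ! [Not p]]]]]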